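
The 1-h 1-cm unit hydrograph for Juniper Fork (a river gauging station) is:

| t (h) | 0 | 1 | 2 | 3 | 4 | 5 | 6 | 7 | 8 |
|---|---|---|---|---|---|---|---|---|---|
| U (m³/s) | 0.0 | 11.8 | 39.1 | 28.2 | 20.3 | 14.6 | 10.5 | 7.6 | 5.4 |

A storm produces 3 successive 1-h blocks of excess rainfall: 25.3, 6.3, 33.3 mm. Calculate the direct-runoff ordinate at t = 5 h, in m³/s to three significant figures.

Q ≈ 144 m³/s

By discrete convolution, Q_j = Σ (P_i / 10 mm) · U_{j−i}.
At t = 5 h (j=5): Q = (25.3/10)·14.6 + (6.3/10)·20.3 + (33.3/10)·28.2 = 144 m³/s.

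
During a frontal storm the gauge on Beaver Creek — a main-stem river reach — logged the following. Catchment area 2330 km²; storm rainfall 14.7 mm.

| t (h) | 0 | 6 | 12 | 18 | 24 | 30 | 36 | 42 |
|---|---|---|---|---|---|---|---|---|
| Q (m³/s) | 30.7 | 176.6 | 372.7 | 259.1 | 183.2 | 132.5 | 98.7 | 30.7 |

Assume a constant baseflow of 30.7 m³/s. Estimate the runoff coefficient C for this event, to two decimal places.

C ≈ 0.65

ΣQ_DR = 1039 m³/s; V = ΣQ_DR·Δt = 2.243 × 10^7 m³.
Runoff depth d = V / A = 9.628 mm.
C = d / P = 9.628 / 14.7 = 0.65.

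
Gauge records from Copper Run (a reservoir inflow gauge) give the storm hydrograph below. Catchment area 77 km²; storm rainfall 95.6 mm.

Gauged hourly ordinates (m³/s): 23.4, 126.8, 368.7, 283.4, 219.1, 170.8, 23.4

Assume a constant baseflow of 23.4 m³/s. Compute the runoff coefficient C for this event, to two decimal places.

C ≈ 0.51

ΣQ_DR = 1052 m³/s; V = ΣQ_DR·Δt = 3.786 × 10^6 m³.
Runoff depth d = V / A = 49.18 mm.
C = d / P = 49.18 / 95.6 = 0.51.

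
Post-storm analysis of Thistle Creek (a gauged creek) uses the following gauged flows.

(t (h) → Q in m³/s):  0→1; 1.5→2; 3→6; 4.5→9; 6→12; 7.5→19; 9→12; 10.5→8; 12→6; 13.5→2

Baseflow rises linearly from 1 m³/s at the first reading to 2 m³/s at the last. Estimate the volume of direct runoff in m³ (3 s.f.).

Direct-runoff ordinates (Q − Q_b): 0.00, 0.89, 4.78, 7.67, 10.56, 17.44, 10.33, 6.22, 4.11, 0.00 m³/s.
ΣQ_DR = 62.00 m³/s.
With Δt = 1.5 h = 5400 s, V = ΣQ_DR · Δt = 62.00 × 5400 = 3.35 × 10^5 m³.

V ≈ 3.35 × 10^5 m³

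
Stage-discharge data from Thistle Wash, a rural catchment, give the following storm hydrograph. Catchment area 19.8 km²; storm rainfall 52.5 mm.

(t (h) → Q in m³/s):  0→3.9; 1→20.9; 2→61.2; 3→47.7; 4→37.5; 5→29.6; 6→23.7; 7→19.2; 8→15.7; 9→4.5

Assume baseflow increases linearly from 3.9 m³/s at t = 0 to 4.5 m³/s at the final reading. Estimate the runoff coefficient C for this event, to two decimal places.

C ≈ 0.77

ΣQ_DR = 221.9 m³/s; V = ΣQ_DR·Δt = 7.988 × 10^5 m³.
Runoff depth d = V / A = 40.35 mm.
C = d / P = 40.35 / 52.5 = 0.77.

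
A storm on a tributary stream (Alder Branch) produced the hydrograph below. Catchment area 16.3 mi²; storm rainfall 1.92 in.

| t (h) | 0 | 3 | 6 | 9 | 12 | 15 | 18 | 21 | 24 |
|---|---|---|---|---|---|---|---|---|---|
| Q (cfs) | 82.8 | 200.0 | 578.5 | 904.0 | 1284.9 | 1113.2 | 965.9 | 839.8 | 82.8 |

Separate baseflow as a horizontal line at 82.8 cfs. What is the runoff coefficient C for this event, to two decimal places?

ΣQ_DR = 5307 cfs; V = ΣQ_DR·Δt = 5.731 × 10^7 ft³.
Runoff depth d = V / A = 1.513 in.
C = d / P = 1.513 / 1.92 = 0.79.

C ≈ 0.79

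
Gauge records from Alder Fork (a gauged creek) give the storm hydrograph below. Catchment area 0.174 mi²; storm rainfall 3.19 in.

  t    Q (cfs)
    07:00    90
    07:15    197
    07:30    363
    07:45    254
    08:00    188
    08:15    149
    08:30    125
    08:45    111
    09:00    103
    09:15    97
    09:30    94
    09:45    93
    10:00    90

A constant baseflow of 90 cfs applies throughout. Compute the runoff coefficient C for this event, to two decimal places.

C ≈ 0.55

ΣQ_DR = 784.0 cfs; V = ΣQ_DR·Δt = 7.056 × 10^5 ft³.
Runoff depth d = V / A = 1.746 in.
C = d / P = 1.746 / 3.19 = 0.55.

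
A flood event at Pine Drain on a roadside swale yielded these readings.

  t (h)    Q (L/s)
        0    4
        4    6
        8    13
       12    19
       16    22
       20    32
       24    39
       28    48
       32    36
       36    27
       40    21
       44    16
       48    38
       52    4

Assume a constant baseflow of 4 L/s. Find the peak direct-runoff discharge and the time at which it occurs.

Q_p = 44.0 L/s at t = 28 h

Subtracting baseflow gives direct-runoff ordinates: 0.0, 2.0, 9.0, 15.0, 18.0, 28.0, 35.0, 44.0, 32.0, 23.0, 17.0, 12.0, 34.0, 0.0 L/s.
The maximum is 44.0 L/s, occurring at the reading for t = 28 h.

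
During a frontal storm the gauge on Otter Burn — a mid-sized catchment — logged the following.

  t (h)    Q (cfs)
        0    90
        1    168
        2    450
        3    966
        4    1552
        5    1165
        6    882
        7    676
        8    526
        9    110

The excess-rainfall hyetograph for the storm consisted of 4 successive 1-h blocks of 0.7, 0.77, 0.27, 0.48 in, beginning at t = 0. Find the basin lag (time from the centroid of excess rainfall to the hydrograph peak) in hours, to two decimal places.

t_L ≈ 2.26 h

Centroid of excess rainfall: t_c = Σ P_i·t̄_i / ΣP_i = 1.7387 h (block centres at 0.5, 1.5, 2.5, 3.5 h).
Hydrograph peak occurs at t = 4 h, so basin lag t_L = 4 − 1.7387 = 2.26 h.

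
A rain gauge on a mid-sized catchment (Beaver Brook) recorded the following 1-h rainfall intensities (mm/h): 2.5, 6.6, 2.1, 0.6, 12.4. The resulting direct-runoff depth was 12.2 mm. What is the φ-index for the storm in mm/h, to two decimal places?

φ ≈ 3.40 mm/h

Only the 2 blocks with intensity above φ contribute runoff: 6.6, 12.4 mm/h.
Σ(I−φ)·Δt = d  ⇒  (6.6+12.4 − 2φ)·1 = 12.2
φ = (19.00 − 12.2/1) / 2 = 3.40 mm/h.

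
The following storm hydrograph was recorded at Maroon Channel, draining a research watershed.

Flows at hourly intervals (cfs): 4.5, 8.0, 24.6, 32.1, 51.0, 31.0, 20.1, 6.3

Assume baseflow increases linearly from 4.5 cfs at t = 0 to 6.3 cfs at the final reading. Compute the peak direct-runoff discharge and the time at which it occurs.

Q_p = 45.47 cfs at t = 4 h

Subtracting baseflow gives direct-runoff ordinates: 0.00, 3.24, 19.59, 26.83, 45.47, 25.21, 14.06, 0.00 cfs.
The maximum is 45.47 cfs, occurring at the reading for t = 4 h.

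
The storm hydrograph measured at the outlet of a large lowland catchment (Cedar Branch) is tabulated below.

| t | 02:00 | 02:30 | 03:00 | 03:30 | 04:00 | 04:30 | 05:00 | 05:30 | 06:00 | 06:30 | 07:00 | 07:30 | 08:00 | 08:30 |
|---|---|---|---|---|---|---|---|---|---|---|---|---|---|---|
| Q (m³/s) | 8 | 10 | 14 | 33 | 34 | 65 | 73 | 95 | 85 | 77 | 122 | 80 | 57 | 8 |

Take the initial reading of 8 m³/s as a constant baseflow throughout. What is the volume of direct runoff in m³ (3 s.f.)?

Direct-runoff ordinates (Q − Q_b): 0.0, 2.0, 6.0, 25.0, 26.0, 57.0, 65.0, 87.0, 77.0, 69.0, 114.0, 72.0, 49.0, 0.0 m³/s.
ΣQ_DR = 649.0 m³/s.
With Δt = 0.5 h = 1800 s, V = ΣQ_DR · Δt = 649.0 × 1800 = 1.17 × 10^6 m³.

V ≈ 1.17 × 10^6 m³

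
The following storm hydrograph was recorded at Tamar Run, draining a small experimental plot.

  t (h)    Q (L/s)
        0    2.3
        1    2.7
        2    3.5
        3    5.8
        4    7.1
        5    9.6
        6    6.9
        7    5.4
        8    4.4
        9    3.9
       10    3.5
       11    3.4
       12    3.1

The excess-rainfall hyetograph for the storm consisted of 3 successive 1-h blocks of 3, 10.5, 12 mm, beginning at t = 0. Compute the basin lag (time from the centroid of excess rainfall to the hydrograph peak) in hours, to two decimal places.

t_L ≈ 3.15 h

Centroid of excess rainfall: t_c = Σ P_i·t̄_i / ΣP_i = 1.8529 h (block centres at 0.5, 1.5, 2.5 h).
Hydrograph peak occurs at t = 5 h, so basin lag t_L = 5 − 1.8529 = 3.15 h.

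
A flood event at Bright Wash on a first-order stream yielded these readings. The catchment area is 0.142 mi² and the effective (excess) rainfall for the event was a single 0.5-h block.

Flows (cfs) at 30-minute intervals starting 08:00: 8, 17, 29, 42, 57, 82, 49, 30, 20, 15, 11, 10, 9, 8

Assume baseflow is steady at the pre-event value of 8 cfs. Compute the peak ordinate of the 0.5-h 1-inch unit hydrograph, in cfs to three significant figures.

Direct runoff: 0.0, 9.0, 21.0, 34.0, 49.0, 74.0, 41.0, 22.0, 12.0, 7.0, 3.0, 2.0, 1.0, 0.0 cfs; ΣQ_DR = 275.0 cfs, peak = 74.0 cfs.
Runoff depth d = ΣQ_DR·Δt / A = 275.0 × 1800 / (0.142 mi²) = 1.500 in.
The 1-inch UH is the DRH scaled by (1 in)/d, so U_p = 74.0 × 1/1.500 = 49.3 cfs.

U_p ≈ 49.3 cfs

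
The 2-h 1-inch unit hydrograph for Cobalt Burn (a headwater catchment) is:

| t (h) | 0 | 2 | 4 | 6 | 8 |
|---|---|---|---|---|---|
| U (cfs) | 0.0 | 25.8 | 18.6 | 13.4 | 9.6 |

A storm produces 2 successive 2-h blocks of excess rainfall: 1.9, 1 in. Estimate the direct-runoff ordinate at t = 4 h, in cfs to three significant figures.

By discrete convolution, Q_j = Σ (P_i / 1 in) · U_{j−i}.
At t = 4 h (j=2): Q = (1.9/1)·18.6 + (1/1)·25.8 = 61.1 cfs.

Q ≈ 61.1 cfs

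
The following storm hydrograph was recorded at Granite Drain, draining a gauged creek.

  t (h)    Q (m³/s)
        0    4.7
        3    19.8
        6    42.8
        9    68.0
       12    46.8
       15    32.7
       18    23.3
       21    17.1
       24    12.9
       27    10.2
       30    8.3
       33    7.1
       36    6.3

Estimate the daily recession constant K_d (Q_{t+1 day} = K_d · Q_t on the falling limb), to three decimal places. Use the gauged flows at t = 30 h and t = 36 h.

K_d ≈ 0.332

Between t = 30 h and t = 36 h the flow falls from 8.3 to 6.3 m³/s over 2×3 h = 6 h.
Per-interval ratio K = (6.3/8.3)^(1/2) = 0.8712; K_d = K^(24/3) = 0.332.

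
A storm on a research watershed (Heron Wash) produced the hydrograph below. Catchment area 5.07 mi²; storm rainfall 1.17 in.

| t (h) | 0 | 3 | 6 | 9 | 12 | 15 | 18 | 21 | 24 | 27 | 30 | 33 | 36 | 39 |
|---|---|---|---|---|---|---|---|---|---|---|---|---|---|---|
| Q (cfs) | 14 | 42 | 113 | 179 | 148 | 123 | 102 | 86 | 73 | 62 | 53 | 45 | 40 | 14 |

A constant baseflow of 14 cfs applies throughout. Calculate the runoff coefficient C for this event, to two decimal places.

ΣQ_DR = 898.0 cfs; V = ΣQ_DR·Δt = 9.698 × 10^6 ft³.
Runoff depth d = V / A = 0.8234 in.
C = d / P = 0.8234 / 1.17 = 0.70.

C ≈ 0.70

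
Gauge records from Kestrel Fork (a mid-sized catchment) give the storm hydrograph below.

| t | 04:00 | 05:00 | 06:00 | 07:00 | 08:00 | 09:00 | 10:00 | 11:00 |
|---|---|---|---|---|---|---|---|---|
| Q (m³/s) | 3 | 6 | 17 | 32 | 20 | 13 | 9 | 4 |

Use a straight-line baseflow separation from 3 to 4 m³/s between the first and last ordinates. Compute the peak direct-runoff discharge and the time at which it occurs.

Q_p = 28.57 m³/s at t = 07:00

Subtracting baseflow gives direct-runoff ordinates: 0.00, 2.86, 13.71, 28.57, 16.43, 9.29, 5.14, 0.00 m³/s.
The maximum is 28.57 m³/s, occurring at the reading for t = 07:00.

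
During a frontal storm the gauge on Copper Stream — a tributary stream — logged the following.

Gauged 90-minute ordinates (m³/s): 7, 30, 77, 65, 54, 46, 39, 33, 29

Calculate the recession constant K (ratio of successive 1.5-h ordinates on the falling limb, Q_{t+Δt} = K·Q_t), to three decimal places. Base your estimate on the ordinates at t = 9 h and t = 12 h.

K ≈ 0.862

Using the recession-limb readings at t = 9 h and t = 12 h: Q falls from 39 to 29 m³/s over 2 intervals.
K = (Q₂/Q₁)^(1/2) = (29/39)^(1/2) = 0.862.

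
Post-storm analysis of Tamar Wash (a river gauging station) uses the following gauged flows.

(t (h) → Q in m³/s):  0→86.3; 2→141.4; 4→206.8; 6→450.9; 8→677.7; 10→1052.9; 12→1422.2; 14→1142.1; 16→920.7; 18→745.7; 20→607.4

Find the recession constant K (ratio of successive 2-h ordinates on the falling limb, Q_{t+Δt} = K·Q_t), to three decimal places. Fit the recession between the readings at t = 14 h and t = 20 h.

K ≈ 0.810

Using the recession-limb readings at t = 14 h and t = 20 h: Q falls from 1142.1 to 607.4 m³/s over 3 intervals.
K = (Q₂/Q₁)^(1/3) = (607.4/1142.1)^(1/3) = 0.810.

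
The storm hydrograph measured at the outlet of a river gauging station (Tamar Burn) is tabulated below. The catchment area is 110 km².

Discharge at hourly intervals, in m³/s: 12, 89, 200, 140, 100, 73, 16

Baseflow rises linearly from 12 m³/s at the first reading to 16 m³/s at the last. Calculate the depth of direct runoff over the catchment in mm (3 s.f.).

Direct runoff: 0.00, 76.33, 186.67, 126.00, 85.33, 57.67, 0.00 m³/s; ΣQ_DR = 532.0 m³/s.
V = ΣQ_DR · Δt = 532.0 × 3600 s = 1.915 × 10^6 m³.
Over A = 110 km², depth = V / A = 17.4 mm.

d ≈ 17.4 mm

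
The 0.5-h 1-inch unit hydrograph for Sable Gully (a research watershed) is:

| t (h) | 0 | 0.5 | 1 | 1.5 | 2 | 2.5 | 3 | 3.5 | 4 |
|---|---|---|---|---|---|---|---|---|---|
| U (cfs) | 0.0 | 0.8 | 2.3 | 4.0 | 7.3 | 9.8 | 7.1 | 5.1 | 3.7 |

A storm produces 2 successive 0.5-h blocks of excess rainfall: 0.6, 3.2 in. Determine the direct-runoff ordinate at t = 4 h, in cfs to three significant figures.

Q ≈ 18.5 cfs

By discrete convolution, Q_j = Σ (P_i / 1 in) · U_{j−i}.
At t = 4 h (j=8): Q = (0.6/1)·3.7 + (3.2/1)·5.1 = 18.5 cfs.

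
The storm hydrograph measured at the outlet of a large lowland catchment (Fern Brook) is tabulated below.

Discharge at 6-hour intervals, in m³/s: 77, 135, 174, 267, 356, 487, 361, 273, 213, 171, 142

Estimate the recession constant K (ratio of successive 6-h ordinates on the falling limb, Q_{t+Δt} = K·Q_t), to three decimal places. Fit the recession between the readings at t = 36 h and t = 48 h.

Using the recession-limb readings at t = 36 h and t = 48 h: Q falls from 361 to 213 m³/s over 2 intervals.
K = (Q₂/Q₁)^(1/2) = (213/361)^(1/2) = 0.768.

K ≈ 0.768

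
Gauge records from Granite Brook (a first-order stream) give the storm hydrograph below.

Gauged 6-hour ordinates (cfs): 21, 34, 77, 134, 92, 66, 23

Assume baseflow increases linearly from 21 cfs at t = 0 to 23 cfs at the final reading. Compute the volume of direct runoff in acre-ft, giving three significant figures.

Direct-runoff ordinates (Q − Q_b): 0.00, 12.67, 55.33, 112.00, 69.67, 43.33, 0.00 cfs.
ΣQ_DR = 293.0 cfs.
With Δt = 6 h = 21600 s, V = ΣQ_DR · Δt = 293.0 × 21600 = 6.33 × 10^6 ft³ = 145 acre-ft.

V ≈ 145 acre-ft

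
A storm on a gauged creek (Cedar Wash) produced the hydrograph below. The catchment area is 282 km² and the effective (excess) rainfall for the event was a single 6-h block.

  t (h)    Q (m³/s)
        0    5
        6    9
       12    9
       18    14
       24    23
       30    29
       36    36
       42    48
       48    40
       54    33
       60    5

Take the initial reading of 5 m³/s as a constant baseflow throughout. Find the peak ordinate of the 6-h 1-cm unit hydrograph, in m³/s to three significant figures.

U_p ≈ 28.6 m³/s

Direct runoff: 0.0, 4.0, 4.0, 9.0, 18.0, 24.0, 31.0, 43.0, 35.0, 28.0, 0.0 m³/s; ΣQ_DR = 196.0 m³/s, peak = 43.0 m³/s.
Runoff depth d = ΣQ_DR·Δt / A = 196.0 × 21600 / (282 km²) = 15.01 mm.
The 1-cm UH is the DRH scaled by (10 mm)/d, so U_p = 43.0 × 10/15.01 = 28.6 m³/s.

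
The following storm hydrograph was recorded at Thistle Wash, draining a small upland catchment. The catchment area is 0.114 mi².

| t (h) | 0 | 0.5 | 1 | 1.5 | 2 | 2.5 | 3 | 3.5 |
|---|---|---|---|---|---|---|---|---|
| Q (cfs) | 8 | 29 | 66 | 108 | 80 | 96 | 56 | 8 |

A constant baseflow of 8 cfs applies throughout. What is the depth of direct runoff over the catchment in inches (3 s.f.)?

d ≈ 2.63 in

Direct runoff: 0.0, 21.0, 58.0, 100.0, 72.0, 88.0, 48.0, 0.0 cfs; ΣQ_DR = 387.0 cfs.
V = ΣQ_DR · Δt = 387.0 × 1800 s = 6.966 × 10^5 ft³.
Over A = 0.114 mi², depth = V / A = 2.63 in.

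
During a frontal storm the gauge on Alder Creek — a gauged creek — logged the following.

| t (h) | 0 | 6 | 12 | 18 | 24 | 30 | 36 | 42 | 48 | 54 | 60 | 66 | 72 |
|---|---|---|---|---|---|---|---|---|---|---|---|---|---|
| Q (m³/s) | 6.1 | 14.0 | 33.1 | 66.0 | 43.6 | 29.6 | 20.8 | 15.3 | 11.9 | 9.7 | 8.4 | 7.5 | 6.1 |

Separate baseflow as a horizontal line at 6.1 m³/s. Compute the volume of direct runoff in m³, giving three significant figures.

V ≈ 4.16 × 10^6 m³

Direct-runoff ordinates (Q − Q_b): 0.0, 7.9, 27.0, 59.9, 37.5, 23.5, 14.7, 9.2, 5.8, 3.6, 2.3, 1.4, 0.0 m³/s.
ΣQ_DR = 192.8 m³/s.
With Δt = 6 h = 21600 s, V = ΣQ_DR · Δt = 192.8 × 21600 = 4.16 × 10^6 m³.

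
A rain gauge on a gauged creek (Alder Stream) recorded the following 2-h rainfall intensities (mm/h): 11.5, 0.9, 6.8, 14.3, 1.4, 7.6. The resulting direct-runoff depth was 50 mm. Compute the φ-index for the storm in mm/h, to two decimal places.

Only the 4 blocks with intensity above φ contribute runoff: 11.5, 6.8, 14.3, 7.6 mm/h.
Σ(I−φ)·Δt = d  ⇒  (11.5+6.8+14.3+7.6 − 4φ)·2 = 50
φ = (40.20 − 50/2) / 4 = 3.80 mm/h.

φ ≈ 3.80 mm/h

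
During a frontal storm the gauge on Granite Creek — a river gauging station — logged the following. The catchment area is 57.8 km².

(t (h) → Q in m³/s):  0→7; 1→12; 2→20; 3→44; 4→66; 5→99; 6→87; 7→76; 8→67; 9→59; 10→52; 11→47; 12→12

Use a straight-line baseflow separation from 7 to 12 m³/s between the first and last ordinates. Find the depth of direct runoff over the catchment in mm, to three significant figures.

Direct runoff: 0.00, 4.58, 12.17, 35.75, 57.33, 89.92, 77.50, 66.08, 56.67, 48.25, 40.83, 35.42, 0.00 m³/s; ΣQ_DR = 524.5 m³/s.
V = ΣQ_DR · Δt = 524.5 × 3600 s = 1.888 × 10^6 m³.
Over A = 57.8 km², depth = V / A = 32.7 mm.

d ≈ 32.7 mm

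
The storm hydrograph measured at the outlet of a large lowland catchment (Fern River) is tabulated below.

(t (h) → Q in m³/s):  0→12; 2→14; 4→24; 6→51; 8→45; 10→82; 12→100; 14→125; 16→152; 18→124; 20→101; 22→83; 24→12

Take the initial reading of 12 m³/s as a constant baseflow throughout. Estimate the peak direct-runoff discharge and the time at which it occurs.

Subtracting baseflow gives direct-runoff ordinates: 0.0, 2.0, 12.0, 39.0, 33.0, 70.0, 88.0, 113.0, 140.0, 112.0, 89.0, 71.0, 0.0 m³/s.
The maximum is 140.0 m³/s, occurring at the reading for t = 16 h.

Q_p = 140.0 m³/s at t = 16 h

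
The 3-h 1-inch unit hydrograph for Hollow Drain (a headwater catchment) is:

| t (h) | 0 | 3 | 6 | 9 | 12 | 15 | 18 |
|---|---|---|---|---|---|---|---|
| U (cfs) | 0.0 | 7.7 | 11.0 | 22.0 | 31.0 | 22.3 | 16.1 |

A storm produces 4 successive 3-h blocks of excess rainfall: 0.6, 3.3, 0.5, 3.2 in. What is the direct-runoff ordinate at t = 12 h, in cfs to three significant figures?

By discrete convolution, Q_j = Σ (P_i / 1 in) · U_{j−i}.
At t = 12 h (j=4): Q = (0.6/1)·31.0 + (3.3/1)·22.0 + (0.5/1)·11.0 + (3.2/1)·7.7 = 121 cfs.

Q ≈ 121 cfs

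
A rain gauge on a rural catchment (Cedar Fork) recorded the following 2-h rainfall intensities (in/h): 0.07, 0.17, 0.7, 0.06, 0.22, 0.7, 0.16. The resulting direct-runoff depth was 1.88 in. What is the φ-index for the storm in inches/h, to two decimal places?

Only the 2 blocks with intensity above φ contribute runoff: 0.7, 0.7 in/h.
Σ(I−φ)·Δt = d  ⇒  (0.7+0.7 − 2φ)·2 = 1.88
φ = (1.400 − 1.88/2) / 2 = 0.23 in/h.

φ ≈ 0.23 in/h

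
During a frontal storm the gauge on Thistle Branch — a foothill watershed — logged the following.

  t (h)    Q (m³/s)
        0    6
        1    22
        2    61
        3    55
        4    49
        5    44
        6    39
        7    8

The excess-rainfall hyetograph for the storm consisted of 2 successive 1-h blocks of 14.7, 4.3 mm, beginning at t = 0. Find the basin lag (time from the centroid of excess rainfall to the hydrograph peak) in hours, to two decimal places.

Centroid of excess rainfall: t_c = Σ P_i·t̄_i / ΣP_i = 0.7263 h (block centres at 0.5, 1.5 h).
Hydrograph peak occurs at t = 2 h, so basin lag t_L = 2 − 0.7263 = 1.27 h.

t_L ≈ 1.27 h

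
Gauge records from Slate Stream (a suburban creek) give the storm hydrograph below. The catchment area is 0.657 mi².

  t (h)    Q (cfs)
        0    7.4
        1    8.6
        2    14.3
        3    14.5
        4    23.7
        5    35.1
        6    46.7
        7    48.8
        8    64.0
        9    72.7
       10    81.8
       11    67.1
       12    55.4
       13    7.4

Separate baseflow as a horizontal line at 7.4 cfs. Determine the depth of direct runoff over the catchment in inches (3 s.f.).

Direct runoff: 0.0, 1.2, 6.9, 7.1, 16.3, 27.7, 39.3, 41.4, 56.6, 65.3, 74.4, 59.7, 48.0, 0.0 cfs; ΣQ_DR = 443.9 cfs.
V = ΣQ_DR · Δt = 443.9 × 3600 s = 1.598 × 10^6 ft³.
Over A = 0.657 mi², depth = V / A = 1.05 in.

d ≈ 1.05 in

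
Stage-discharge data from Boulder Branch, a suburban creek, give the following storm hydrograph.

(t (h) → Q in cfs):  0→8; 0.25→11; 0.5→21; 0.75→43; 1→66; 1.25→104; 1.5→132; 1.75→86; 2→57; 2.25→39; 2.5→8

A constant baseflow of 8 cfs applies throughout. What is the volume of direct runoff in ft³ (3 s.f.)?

V ≈ 4.38 × 10^5 ft³

Direct-runoff ordinates (Q − Q_b): 0.0, 3.0, 13.0, 35.0, 58.0, 96.0, 124.0, 78.0, 49.0, 31.0, 0.0 cfs.
ΣQ_DR = 487.0 cfs.
With Δt = 0.25 h = 900 s, V = ΣQ_DR · Δt = 487.0 × 900 = 4.38 × 10^5 ft³.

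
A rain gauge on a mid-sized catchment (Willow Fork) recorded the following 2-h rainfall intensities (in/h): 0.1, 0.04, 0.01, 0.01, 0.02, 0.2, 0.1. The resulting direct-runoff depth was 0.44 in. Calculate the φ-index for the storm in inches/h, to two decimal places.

Only the 3 blocks with intensity above φ contribute runoff: 0.1, 0.2, 0.1 in/h.
Σ(I−φ)·Δt = d  ⇒  (0.1+0.2+0.1 − 3φ)·2 = 0.44
φ = (0.4000 − 0.44/2) / 3 = 0.06 in/h.

φ ≈ 0.06 in/h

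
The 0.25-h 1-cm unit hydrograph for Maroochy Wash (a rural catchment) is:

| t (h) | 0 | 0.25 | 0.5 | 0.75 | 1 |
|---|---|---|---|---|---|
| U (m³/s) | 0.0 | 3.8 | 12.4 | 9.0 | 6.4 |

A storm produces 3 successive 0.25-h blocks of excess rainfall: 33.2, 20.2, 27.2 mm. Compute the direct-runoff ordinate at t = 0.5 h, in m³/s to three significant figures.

By discrete convolution, Q_j = Σ (P_i / 10 mm) · U_{j−i}.
At t = 0.5 h (j=2): Q = (33.2/10)·12.4 + (20.2/10)·3.8 + (27.2/10)·0.0 = 48.8 m³/s.

Q ≈ 48.8 m³/s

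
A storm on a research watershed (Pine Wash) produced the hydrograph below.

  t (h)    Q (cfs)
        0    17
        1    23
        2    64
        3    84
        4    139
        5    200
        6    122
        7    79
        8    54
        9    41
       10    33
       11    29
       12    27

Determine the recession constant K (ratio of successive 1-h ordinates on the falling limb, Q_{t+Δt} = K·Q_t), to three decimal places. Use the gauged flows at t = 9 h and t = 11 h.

K ≈ 0.841

Using the recession-limb readings at t = 9 h and t = 11 h: Q falls from 41 to 29 cfs over 2 intervals.
K = (Q₂/Q₁)^(1/2) = (29/41)^(1/2) = 0.841.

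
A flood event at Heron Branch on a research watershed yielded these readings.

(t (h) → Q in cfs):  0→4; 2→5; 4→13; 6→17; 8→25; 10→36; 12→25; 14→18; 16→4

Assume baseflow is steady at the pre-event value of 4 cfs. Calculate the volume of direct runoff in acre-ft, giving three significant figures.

Direct-runoff ordinates (Q − Q_b): 0.0, 1.0, 9.0, 13.0, 21.0, 32.0, 21.0, 14.0, 0.0 cfs.
ΣQ_DR = 111.0 cfs.
With Δt = 2 h = 7200 s, V = ΣQ_DR · Δt = 111.0 × 7200 = 7.99 × 10^5 ft³ = 18.3 acre-ft.

V ≈ 18.3 acre-ft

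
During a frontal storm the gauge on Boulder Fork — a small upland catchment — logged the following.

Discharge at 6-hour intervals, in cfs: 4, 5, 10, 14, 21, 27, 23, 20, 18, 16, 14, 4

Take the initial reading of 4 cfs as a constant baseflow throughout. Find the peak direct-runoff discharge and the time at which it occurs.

Subtracting baseflow gives direct-runoff ordinates: 0.0, 1.0, 6.0, 10.0, 17.0, 23.0, 19.0, 16.0, 14.0, 12.0, 10.0, 0.0 cfs.
The maximum is 23.0 cfs, occurring at the reading for t = 30 h.

Q_p = 23.0 cfs at t = 30 h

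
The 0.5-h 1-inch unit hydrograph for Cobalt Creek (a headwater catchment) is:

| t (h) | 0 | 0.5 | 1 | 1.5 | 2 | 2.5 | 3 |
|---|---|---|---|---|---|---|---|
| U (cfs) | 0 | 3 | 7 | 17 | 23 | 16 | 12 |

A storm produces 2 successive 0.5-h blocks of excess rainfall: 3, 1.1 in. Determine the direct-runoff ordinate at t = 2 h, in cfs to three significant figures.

Q ≈ 87.7 cfs

By discrete convolution, Q_j = Σ (P_i / 1 in) · U_{j−i}.
At t = 2 h (j=4): Q = (3/1)·23 + (1.1/1)·17 = 87.7 cfs.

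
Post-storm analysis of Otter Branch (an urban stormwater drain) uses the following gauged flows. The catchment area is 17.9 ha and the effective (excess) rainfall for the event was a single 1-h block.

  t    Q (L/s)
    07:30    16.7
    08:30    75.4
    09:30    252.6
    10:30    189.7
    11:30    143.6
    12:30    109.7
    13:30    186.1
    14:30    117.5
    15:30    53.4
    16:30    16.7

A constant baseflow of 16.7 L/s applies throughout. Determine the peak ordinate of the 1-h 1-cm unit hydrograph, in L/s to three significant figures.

Direct runoff: 0.0, 58.7, 235.9, 173.0, 126.9, 93.0, 169.4, 100.8, 36.7, 0.0 L/s; ΣQ_DR = 994.4 L/s, peak = 235.9 L/s.
Runoff depth d = ΣQ_DR·Δt / A = 994.4 × 3600 / (17.9 ha) = 20.00 mm.
The 1-cm UH is the DRH scaled by (10 mm)/d, so U_p = 235.9 × 10/20.00 = 118 L/s.

U_p ≈ 118 L/s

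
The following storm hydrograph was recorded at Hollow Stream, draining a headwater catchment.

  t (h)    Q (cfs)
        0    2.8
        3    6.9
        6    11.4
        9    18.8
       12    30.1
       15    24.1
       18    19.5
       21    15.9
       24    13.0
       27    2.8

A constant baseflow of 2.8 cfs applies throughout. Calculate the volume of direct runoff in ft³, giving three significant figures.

Direct-runoff ordinates (Q − Q_b): 0.0, 4.1, 8.6, 16.0, 27.3, 21.3, 16.7, 13.1, 10.2, 0.0 cfs.
ΣQ_DR = 117.3 cfs.
With Δt = 3 h = 10800 s, V = ΣQ_DR · Δt = 117.3 × 10800 = 1.27 × 10^6 ft³.

V ≈ 1.27 × 10^6 ft³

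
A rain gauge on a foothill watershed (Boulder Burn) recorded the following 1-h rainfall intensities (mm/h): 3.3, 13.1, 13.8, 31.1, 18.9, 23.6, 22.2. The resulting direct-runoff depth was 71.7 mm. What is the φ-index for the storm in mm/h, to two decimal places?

φ ≈ 8.50 mm/h

Only the 6 blocks with intensity above φ contribute runoff: 13.1, 13.8, 31.1, 18.9, 23.6, 22.2 mm/h.
Σ(I−φ)·Δt = d  ⇒  (13.1+13.8+31.1+18.9+23.6+22.2 − 6φ)·1 = 71.7
φ = (122.7 − 71.7/1) / 6 = 8.50 mm/h.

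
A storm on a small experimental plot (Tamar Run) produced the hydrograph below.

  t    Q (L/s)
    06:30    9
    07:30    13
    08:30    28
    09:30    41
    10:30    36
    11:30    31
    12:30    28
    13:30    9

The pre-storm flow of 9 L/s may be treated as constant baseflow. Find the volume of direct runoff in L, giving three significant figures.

V ≈ 4.43 × 10^5 L

Direct-runoff ordinates (Q − Q_b): 0.0, 4.0, 19.0, 32.0, 27.0, 22.0, 19.0, 0.0 L/s.
ΣQ_DR = 123.0 L/s.
With Δt = 1 h = 3600 s, V = ΣQ_DR · Δt = 123.0 × 3600 = 4.43 × 10^5 L.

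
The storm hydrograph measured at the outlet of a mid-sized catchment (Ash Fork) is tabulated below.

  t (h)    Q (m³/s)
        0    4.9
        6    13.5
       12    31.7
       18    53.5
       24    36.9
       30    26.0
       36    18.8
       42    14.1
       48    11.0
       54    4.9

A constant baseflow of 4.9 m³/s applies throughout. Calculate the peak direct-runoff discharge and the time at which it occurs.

Subtracting baseflow gives direct-runoff ordinates: 0.0, 8.6, 26.8, 48.6, 32.0, 21.1, 13.9, 9.2, 6.1, 0.0 m³/s.
The maximum is 48.6 m³/s, occurring at the reading for t = 18 h.

Q_p = 48.6 m³/s at t = 18 h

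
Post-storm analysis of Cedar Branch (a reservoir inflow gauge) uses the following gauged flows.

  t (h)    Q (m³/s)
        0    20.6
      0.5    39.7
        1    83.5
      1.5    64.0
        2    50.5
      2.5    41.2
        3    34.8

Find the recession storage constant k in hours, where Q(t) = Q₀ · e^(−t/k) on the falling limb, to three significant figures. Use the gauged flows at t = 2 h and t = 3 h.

On the falling limb, Q drops from 50.5 to 34.8 m³/s between t = 2 h and t = 3 h (Δt = 1 h).
k = −Δt / ln(Q₂/Q₁) = −1 / ln(34.8/50.5) = 2.69 h.

k ≈ 2.69 h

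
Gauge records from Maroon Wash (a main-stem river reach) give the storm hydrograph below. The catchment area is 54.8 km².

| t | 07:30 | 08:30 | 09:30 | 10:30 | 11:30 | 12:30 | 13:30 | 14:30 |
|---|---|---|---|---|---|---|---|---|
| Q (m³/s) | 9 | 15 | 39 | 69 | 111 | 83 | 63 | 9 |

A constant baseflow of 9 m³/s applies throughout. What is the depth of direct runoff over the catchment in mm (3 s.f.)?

d ≈ 21.4 mm

Direct runoff: 0.0, 6.0, 30.0, 60.0, 102.0, 74.0, 54.0, 0.0 m³/s; ΣQ_DR = 326.0 m³/s.
V = ΣQ_DR · Δt = 326.0 × 3600 s = 1.174 × 10^6 m³.
Over A = 54.8 km², depth = V / A = 21.4 mm.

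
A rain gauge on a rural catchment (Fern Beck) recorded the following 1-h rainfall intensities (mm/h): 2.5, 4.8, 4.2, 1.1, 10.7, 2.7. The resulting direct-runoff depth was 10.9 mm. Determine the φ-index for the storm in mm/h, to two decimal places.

φ ≈ 2.93 mm/h

Only the 3 blocks with intensity above φ contribute runoff: 4.8, 4.2, 10.7 mm/h.
Σ(I−φ)·Δt = d  ⇒  (4.8+4.2+10.7 − 3φ)·1 = 10.9
φ = (19.70 − 10.9/1) / 3 = 2.93 mm/h.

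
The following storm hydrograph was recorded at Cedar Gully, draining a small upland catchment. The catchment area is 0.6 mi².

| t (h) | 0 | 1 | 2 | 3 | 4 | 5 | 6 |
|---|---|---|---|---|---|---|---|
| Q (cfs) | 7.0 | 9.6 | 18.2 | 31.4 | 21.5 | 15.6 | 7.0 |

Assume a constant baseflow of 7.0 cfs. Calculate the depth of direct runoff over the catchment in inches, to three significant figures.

d ≈ 0.158 in

Direct runoff: 0.0, 2.6, 11.2, 24.4, 14.5, 8.6, 0.0 cfs; ΣQ_DR = 61.30 cfs.
V = ΣQ_DR · Δt = 61.30 × 3600 s = 2.207 × 10^5 ft³.
Over A = 0.6 mi², depth = V / A = 0.158 in.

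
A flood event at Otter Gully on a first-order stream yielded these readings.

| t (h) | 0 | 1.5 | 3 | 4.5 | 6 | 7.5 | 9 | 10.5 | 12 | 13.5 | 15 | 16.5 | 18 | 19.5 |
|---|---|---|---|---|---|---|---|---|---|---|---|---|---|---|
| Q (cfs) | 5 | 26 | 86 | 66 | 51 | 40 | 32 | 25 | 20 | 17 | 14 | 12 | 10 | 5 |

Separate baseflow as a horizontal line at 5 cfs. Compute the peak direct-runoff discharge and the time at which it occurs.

Subtracting baseflow gives direct-runoff ordinates: 0.0, 21.0, 81.0, 61.0, 46.0, 35.0, 27.0, 20.0, 15.0, 12.0, 9.0, 7.0, 5.0, 0.0 cfs.
The maximum is 81.0 cfs, occurring at the reading for t = 3 h.

Q_p = 81.0 cfs at t = 3 h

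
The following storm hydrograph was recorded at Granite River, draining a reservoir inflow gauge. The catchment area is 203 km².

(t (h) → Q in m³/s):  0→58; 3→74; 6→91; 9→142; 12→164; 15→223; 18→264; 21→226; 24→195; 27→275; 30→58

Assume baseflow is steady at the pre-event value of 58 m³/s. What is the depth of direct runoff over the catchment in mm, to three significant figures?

Direct runoff: 0.0, 16.0, 33.0, 84.0, 106.0, 165.0, 206.0, 168.0, 137.0, 217.0, 0.0 m³/s; ΣQ_DR = 1132 m³/s.
V = ΣQ_DR · Δt = 1132 × 10800 s = 1.223 × 10^7 m³.
Over A = 203 km², depth = V / A = 60.2 mm.

d ≈ 60.2 mm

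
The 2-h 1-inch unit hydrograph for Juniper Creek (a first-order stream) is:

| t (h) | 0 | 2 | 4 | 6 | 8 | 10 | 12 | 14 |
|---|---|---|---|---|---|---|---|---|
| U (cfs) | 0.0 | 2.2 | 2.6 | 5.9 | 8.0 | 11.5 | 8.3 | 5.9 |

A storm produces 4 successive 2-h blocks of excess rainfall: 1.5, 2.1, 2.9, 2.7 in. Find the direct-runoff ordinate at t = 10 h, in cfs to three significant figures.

Q ≈ 58.2 cfs

By discrete convolution, Q_j = Σ (P_i / 1 in) · U_{j−i}.
At t = 10 h (j=5): Q = (1.5/1)·11.5 + (2.1/1)·8.0 + (2.9/1)·5.9 + (2.7/1)·2.6 = 58.2 cfs.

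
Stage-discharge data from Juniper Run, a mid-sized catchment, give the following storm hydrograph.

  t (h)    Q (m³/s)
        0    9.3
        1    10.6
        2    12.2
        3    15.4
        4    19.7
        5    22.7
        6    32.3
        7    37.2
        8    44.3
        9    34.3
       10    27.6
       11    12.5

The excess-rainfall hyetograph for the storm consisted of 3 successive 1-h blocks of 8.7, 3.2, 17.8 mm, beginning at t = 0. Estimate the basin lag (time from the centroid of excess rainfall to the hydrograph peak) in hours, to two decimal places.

Centroid of excess rainfall: t_c = Σ P_i·t̄_i / ΣP_i = 1.8064 h (block centres at 0.5, 1.5, 2.5 h).
Hydrograph peak occurs at t = 8 h, so basin lag t_L = 8 − 1.8064 = 6.19 h.

t_L ≈ 6.19 h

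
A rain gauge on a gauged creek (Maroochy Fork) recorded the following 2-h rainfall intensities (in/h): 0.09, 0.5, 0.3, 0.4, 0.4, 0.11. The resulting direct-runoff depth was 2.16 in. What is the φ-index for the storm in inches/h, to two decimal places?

Only the 4 blocks with intensity above φ contribute runoff: 0.5, 0.3, 0.4, 0.4 in/h.
Σ(I−φ)·Δt = d  ⇒  (0.5+0.3+0.4+0.4 − 4φ)·2 = 2.16
φ = (1.600 − 2.16/2) / 4 = 0.13 in/h.

φ ≈ 0.13 in/h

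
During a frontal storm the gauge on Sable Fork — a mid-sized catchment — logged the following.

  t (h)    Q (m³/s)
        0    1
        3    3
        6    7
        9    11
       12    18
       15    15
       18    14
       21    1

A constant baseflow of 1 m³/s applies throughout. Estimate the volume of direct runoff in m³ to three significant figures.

Direct-runoff ordinates (Q − Q_b): 0.0, 2.0, 6.0, 10.0, 17.0, 14.0, 13.0, 0.0 m³/s.
ΣQ_DR = 62.00 m³/s.
With Δt = 3 h = 10800 s, V = ΣQ_DR · Δt = 62.00 × 10800 = 6.70 × 10^5 m³.

V ≈ 6.70 × 10^5 m³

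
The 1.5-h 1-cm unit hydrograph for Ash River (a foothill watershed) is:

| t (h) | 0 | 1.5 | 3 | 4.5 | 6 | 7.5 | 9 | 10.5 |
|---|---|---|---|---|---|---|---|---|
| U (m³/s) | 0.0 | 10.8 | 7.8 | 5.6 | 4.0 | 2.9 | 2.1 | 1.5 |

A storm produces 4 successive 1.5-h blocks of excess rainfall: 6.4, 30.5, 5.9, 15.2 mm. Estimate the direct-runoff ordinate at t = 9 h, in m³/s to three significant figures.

Q ≈ 21.1 m³/s

By discrete convolution, Q_j = Σ (P_i / 10 mm) · U_{j−i}.
At t = 9 h (j=6): Q = (6.4/10)·2.1 + (30.5/10)·2.9 + (5.9/10)·4.0 + (15.2/10)·5.6 = 21.1 m³/s.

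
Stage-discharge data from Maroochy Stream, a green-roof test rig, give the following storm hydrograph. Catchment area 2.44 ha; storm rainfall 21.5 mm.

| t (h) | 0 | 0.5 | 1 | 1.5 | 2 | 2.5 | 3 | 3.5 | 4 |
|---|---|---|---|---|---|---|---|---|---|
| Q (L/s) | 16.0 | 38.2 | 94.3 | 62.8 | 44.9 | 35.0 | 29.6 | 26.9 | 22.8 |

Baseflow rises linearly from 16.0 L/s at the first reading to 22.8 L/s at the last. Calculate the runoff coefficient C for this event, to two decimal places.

C ≈ 0.67

ΣQ_DR = 195.9 L/s; V = ΣQ_DR·Δt = 3.526 × 10^5 L.
Runoff depth d = V / A = 14.45 mm.
C = d / P = 14.45 / 21.5 = 0.67.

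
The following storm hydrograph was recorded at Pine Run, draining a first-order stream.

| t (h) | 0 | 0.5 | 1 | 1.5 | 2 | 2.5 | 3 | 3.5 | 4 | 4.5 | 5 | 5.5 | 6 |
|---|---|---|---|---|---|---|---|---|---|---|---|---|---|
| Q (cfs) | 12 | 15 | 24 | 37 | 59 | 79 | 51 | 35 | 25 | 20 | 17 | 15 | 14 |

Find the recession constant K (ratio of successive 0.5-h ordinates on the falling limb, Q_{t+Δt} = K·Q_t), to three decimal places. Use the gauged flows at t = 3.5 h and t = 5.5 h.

Using the recession-limb readings at t = 3.5 h and t = 5.5 h: Q falls from 35 to 15 cfs over 4 intervals.
K = (Q₂/Q₁)^(1/4) = (15/35)^(1/4) = 0.809.

K ≈ 0.809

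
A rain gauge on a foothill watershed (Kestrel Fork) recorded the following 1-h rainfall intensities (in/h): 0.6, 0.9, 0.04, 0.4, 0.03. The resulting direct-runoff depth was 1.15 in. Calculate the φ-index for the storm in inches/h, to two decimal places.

Only the 3 blocks with intensity above φ contribute runoff: 0.6, 0.9, 0.4 in/h.
Σ(I−φ)·Δt = d  ⇒  (0.6+0.9+0.4 − 3φ)·1 = 1.15
φ = (1.900 − 1.15/1) / 3 = 0.25 in/h.

φ ≈ 0.25 in/h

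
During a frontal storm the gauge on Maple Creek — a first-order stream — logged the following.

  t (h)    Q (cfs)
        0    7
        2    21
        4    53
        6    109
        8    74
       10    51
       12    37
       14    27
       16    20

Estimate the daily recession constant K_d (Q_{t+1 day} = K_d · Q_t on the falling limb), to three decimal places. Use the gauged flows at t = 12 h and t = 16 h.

Between t = 12 h and t = 16 h the flow falls from 37 to 20 cfs over 2×2 h = 4 h.
Per-interval ratio K = (20/37)^(1/2) = 0.7352; K_d = K^(24/2) = 0.025.

K_d ≈ 0.025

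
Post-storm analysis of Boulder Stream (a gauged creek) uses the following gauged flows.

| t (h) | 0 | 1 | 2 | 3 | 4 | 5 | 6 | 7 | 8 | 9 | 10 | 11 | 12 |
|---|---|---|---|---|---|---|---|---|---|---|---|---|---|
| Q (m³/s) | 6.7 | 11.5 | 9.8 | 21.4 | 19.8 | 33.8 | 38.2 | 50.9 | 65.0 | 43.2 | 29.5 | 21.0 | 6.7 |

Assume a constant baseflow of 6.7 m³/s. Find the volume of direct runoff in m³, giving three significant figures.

Direct-runoff ordinates (Q − Q_b): 0.0, 4.8, 3.1, 14.7, 13.1, 27.1, 31.5, 44.2, 58.3, 36.5, 22.8, 14.3, 0.0 m³/s.
ΣQ_DR = 270.4 m³/s.
With Δt = 1 h = 3600 s, V = ΣQ_DR · Δt = 270.4 × 3600 = 9.73 × 10^5 m³.

V ≈ 9.73 × 10^5 m³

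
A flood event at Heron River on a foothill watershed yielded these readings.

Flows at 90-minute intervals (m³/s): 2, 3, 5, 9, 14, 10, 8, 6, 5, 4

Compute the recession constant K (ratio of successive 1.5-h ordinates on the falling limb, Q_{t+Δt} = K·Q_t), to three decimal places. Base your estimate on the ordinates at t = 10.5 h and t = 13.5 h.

K ≈ 0.816

Using the recession-limb readings at t = 10.5 h and t = 13.5 h: Q falls from 6 to 4 m³/s over 2 intervals.
K = (Q₂/Q₁)^(1/2) = (4/6)^(1/2) = 0.816.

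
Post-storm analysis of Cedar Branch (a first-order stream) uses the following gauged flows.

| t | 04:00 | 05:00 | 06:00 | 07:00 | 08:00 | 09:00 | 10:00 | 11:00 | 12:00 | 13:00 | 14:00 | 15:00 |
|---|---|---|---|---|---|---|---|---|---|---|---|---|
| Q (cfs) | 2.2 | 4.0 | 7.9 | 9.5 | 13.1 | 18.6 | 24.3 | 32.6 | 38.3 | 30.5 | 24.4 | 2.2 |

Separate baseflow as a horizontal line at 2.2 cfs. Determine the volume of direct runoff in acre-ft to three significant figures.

Direct-runoff ordinates (Q − Q_b): 0.0, 1.8, 5.7, 7.3, 10.9, 16.4, 22.1, 30.4, 36.1, 28.3, 22.2, 0.0 cfs.
ΣQ_DR = 181.2 cfs.
With Δt = 1 h = 3600 s, V = ΣQ_DR · Δt = 181.2 × 3600 = 6.52 × 10^5 ft³ = 15.0 acre-ft.

V ≈ 15.0 acre-ft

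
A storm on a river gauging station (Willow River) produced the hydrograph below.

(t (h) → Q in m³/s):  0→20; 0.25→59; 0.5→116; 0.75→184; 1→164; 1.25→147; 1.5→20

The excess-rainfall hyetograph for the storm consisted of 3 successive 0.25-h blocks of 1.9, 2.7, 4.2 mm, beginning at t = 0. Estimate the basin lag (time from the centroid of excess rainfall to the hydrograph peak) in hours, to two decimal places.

Centroid of excess rainfall: t_c = Σ P_i·t̄_i / ΣP_i = 0.4403 h (block centres at 0.125, 0.375, 0.625 h).
Hydrograph peak occurs at t = 0.75 h, so basin lag t_L = 0.75 − 0.4403 = 0.31 h.

t_L ≈ 0.31 h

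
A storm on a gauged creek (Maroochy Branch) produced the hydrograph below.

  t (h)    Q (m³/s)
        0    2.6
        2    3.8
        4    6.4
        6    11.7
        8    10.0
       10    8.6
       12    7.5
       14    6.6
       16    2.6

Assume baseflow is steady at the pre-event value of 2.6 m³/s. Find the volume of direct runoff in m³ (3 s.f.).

V ≈ 2.62 × 10^5 m³

Direct-runoff ordinates (Q − Q_b): 0.0, 1.2, 3.8, 9.1, 7.4, 6.0, 4.9, 4.0, 0.0 m³/s.
ΣQ_DR = 36.40 m³/s.
With Δt = 2 h = 7200 s, V = ΣQ_DR · Δt = 36.40 × 7200 = 2.62 × 10^5 m³.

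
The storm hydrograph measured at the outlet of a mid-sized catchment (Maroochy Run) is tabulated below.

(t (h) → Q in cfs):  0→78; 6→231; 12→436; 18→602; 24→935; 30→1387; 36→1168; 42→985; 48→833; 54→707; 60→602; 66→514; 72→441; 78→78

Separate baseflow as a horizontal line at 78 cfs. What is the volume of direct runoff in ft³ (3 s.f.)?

Direct-runoff ordinates (Q − Q_b): 0.0, 153.0, 358.0, 524.0, 857.0, 1309.0, 1090.0, 907.0, 755.0, 629.0, 524.0, 436.0, 363.0, 0.0 cfs.
ΣQ_DR = 7905 cfs.
With Δt = 6 h = 21600 s, V = ΣQ_DR · Δt = 7905 × 21600 = 1.71 × 10^8 ft³.

V ≈ 1.71 × 10^8 ft³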